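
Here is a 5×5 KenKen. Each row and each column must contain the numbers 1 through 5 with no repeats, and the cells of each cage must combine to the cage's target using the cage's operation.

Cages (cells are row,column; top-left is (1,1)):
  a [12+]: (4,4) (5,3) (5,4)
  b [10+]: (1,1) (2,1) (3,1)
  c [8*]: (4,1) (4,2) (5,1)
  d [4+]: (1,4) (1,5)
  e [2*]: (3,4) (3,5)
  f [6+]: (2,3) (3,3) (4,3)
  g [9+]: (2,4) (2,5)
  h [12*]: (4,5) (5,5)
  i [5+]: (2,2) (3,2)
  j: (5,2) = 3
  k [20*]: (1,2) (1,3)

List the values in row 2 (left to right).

Cage j is given, so (5,2) = 3.
3 is placed in row 5, so (5,5) = 4.
Cage g's pair has sum 9; hence (2,4) = 4.
4 is placed in column 5, which forces (2,5) = 5.
Cage a needs sum 12, which forces (4,4) = 5.
4 is placed in column 5, leaving (4,5) = 3.
Row 5 already has 4; hence (5,3) = 5.
Cage a has sum 12; hence (5,4) = 2.
The two cells of cage k must have product 20, leaving (1,2) = 5.
5 is placed in column 3; hence (1,3) = 4.
The two cells of cage d must have sum 4, so (1,4) = 3.
3 is placed in column 5; hence (1,5) = 1.
Row 2 already has 4, leaving (2,2) = 1.
Cage i needs two cells with sum 5, so (3,2) = 4.
Column 4 now contains 2, leaving (3,4) = 1.
Cage e's pair has product 2; hence (3,5) = 2.
Column 2 now contains 4, leaving (4,2) = 2.
Row 4 now contains 2, so (4,3) = 1.
Row 5 already has 2, leaving (5,1) = 1.
Row 1 already has 3, which forces (1,1) = 2.
Cage b needs sum 10; hence (2,1) = 3.
Cage f needs sum 6, which forces (2,3) = 2.
Cage b needs sum 10, so (3,1) = 5.
Row 3 now contains 2, so (3,3) = 3.
Row 4 now contains 2, so (4,1) = 4.
The full grid is 2 5 4 3 1 / 3 1 2 4 5 / 5 4 3 1 2 / 4 2 1 5 3 / 1 3 5 2 4.

3 1 2 4 5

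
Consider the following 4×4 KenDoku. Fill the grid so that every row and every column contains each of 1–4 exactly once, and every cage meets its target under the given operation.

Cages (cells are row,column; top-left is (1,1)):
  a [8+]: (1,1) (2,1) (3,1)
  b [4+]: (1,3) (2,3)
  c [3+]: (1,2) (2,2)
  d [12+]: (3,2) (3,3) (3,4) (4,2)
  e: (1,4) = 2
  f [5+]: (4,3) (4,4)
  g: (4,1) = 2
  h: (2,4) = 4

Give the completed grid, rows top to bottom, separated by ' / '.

Cage e is a single given cell, which forces (1,4) = 2.
Cage h is a single given cell, which forces (2,4) = 4.
Cage g is a single given cell, so (4,1) = 2.
2 is placed in row 1, so (1,2) = 1.
1 is placed in row 1, which forces (1,3) = 3.
Cage c needs two cells with sum 3, which forces (2,2) = 2.
Column 3 already has 3; hence (2,3) = 1.
Cage f needs two cells with sum 5, leaving (4,3) = 4.
The two cells of cage f must have sum 5, leaving (4,4) = 1.
Row 1 now contains 3, which forces (1,1) = 4.
Row 2 now contains 1, which forces (2,1) = 3.
The 3 cells of cage a must have sum 8; hence (3,1) = 1.
Cage d needs sum 12; hence (3,2) = 4.
Column 3 now contains 4, which forces (3,3) = 2.
Column 4 already has 1; hence (3,4) = 3.
4 is placed in row 4, which forces (4,2) = 3.

4 1 3 2 / 3 2 1 4 / 1 4 2 3 / 2 3 4 1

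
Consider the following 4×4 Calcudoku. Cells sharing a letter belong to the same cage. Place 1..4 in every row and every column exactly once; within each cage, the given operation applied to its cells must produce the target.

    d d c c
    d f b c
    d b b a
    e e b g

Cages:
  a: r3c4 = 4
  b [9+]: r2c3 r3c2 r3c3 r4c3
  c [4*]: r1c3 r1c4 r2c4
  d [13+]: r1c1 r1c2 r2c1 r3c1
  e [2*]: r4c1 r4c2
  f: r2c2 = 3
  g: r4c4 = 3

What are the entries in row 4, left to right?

Cage d has sum 13, which forces r1c2 = 4.
4 is placed in row 1, leaving r1c4 = 1.
Cage f is a single given cell, which forces r2c2 = 3.
1 is placed in column 4; hence r2c4 = 2.
Cage a is given; hence r3c4 = 4.
Cage g is a single given cell; hence r4c4 = 3.
Row 1 now contains 1, leaving r1c3 = 2.
Row 2 now contains 2; hence r2c1 = 4.
Row 2 already has 4, so r2c3 = 1.
Column 3 already has 1; hence r3c3 = 3.
Column 3 already has 1, leaving r4c3 = 4.
Row 1 already has 2, which forces r1c1 = 3.
Row 3 now contains 3, which forces r3c1 = 2.
Cage b has sum 9, so r3c2 = 1.
Column 1 now contains 2, so r4c1 = 1.
1 is placed in column 2, so r4c2 = 2.
Completed grid: 3 4 2 1 / 4 3 1 2 / 2 1 3 4 / 1 2 4 3.

1 2 4 3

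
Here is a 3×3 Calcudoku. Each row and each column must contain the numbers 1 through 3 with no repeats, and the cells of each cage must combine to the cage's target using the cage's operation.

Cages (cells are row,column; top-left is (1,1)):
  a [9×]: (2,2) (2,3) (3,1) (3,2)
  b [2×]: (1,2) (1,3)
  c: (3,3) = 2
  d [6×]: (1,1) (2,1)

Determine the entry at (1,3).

1

C is a freebie, which forces (3,3) = 2.
Cage b's pair has product 2; hence (1,2) = 2.
Column 3 now contains 2, which forces (1,3) = 1.
Column 3 now contains 1, which forces (2,3) = 3.
Row 1 now contains 2, which forces (1,1) = 3.
Row 2 now contains 3, leaving (2,1) = 2.
Row 2 now contains 3, so (2,2) = 1.
Cage a has product 9; hence (3,1) = 1.
The 4 cells of cage a must have product 9, so (3,2) = 3.
Completed grid: 3 2 1 / 2 1 3 / 1 3 2.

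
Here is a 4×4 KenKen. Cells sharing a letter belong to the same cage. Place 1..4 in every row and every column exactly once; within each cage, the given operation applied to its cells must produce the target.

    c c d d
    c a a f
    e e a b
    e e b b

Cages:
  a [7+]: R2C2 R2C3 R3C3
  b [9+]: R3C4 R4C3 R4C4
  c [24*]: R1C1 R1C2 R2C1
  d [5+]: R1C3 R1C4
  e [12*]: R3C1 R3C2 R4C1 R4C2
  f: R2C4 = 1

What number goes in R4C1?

F is a freebie, so R2C4 = 1.
In row 1, 1 can only go at R1C3, so R1C3 = 1.
Cage d's pair has sum 5; hence R1C4 = 4.
Cage a needs sum 7, leaving R2C2 = 2.
Cage a needs sum 7, which forces R2C3 = 3.
Column 3 now contains 1; hence R3C3 = 2.
Row 3 already has 2, so R3C4 = 3.
2 is placed in column 3, leaving R4C3 = 4.
Column 4 now contains 3, so R4C4 = 2.
Cage c has product 24, so R1C1 = 2.
2 is placed in column 2, leaving R1C2 = 3.
3 is placed in row 2; hence R2C1 = 4.
Column 1 now contains 4; hence R3C1 = 1.
Row 3 already has 1, which forces R3C2 = 4.
Column 1 already has 1, which forces R4C1 = 3.
Column 2 already has 3; hence R4C2 = 1.
Filled in: 2 3 1 4 / 4 2 3 1 / 1 4 2 3 / 3 1 4 2.

3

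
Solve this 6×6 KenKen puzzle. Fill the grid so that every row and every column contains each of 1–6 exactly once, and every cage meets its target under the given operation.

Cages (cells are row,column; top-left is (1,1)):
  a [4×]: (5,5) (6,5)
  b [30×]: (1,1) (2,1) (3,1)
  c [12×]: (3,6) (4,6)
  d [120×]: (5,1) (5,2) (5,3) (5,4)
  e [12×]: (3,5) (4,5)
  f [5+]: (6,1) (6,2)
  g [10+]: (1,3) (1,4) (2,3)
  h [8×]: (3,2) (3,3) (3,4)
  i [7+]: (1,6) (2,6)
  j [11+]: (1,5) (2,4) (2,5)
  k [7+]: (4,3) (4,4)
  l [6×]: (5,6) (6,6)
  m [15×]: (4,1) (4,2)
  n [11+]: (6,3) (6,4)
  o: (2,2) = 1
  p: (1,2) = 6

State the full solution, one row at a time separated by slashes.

P is a freebie; hence (1,2) = 6.
Cage o is a single given cell, so (2,2) = 1.
Row 3 needs a 5, and only (3,1) is open for it.
Column 1 already has 5, which forces (4,1) = 3.
Cage m's pair has product 15, so (4,2) = 5.
Cage b needs product 30, leaving (1,1) = 1.
Cage b needs product 30, leaving (2,1) = 6.
1 is placed in column 1, which forces (6,1) = 2.
2 is placed in column 1, leaving (5,1) = 4.
4 is placed in row 5, so (5,5) = 1.
The two cells of cage f must have sum 5, leaving (6,2) = 3.
Column 5 already has 1; hence (6,5) = 4.
3 is placed in column 2, so (5,2) = 2.
Cage l's pair has product 6; hence (5,6) = 6.
Cage l's pair has product 6, leaving (6,6) = 1.
Column 2 already has 2, leaving (3,2) = 4.
Cage c's pair has product 12, leaving (3,6) = 3.
The two cells of cage c must have product 12, leaving (4,6) = 4.
In row 3, 6 can only go at (3,5), so (3,5) = 6.
Column 5 now contains 6, so (4,5) = 2.
Cage j has sum 11, so (1,5) = 3.
Cage j has sum 11, which forces (2,4) = 3.
Column 5 already has 2, which forces (2,5) = 5.
5 is placed in row 2, which forces (2,6) = 2.
Column 4 already has 3; hence (5,4) = 5.
Column 4 already has 5, leaving (6,4) = 6.
Cage g needs sum 10; hence (1,3) = 2.
The 3 cells of cage g must have sum 10, leaving (1,4) = 4.
2 is placed in column 6; hence (1,6) = 5.
Row 2 already has 2; hence (2,3) = 4.
Column 3 already has 2, which forces (3,3) = 1.
Row 3 now contains 1, so (3,4) = 2.
Cage k's pair has sum 7, so (4,3) = 6.
6 is placed in column 4, which forces (4,4) = 1.
Row 5 already has 5; hence (5,3) = 3.
Row 6 already has 6, so (6,3) = 5.

1 6 2 4 3 5 / 6 1 4 3 5 2 / 5 4 1 2 6 3 / 3 5 6 1 2 4 / 4 2 3 5 1 6 / 2 3 5 6 4 1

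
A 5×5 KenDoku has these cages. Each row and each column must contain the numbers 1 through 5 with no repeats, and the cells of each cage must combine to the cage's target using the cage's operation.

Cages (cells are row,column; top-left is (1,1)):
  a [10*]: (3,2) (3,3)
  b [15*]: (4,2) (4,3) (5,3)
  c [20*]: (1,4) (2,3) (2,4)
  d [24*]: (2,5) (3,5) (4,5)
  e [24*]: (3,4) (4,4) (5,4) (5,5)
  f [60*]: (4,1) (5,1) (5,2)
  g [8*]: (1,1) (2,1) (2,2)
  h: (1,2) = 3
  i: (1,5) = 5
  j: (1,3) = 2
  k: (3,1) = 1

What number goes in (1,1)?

H is a freebie, which forces (1,2) = 3.
Cage j is given; hence (1,3) = 2.
Cage i is given; hence (1,5) = 5.
Cage k is given, leaving (3,1) = 1.
Column 3 already has 2, leaving (3,3) = 5.
Column 1 now contains 1, which forces (1,1) = 4.
4 is placed in row 1, so (1,4) = 1.
Cage g has product 8, so (2,1) = 2.
Cage g has product 8, leaving (2,2) = 1.
Row 2 now contains 1, so (2,3) = 4.
Cage c needs product 20; hence (2,4) = 5.
Row 2 now contains 4, so (2,5) = 3.
Row 3 now contains 5, leaving (3,2) = 2.
2 is placed in row 3, leaving (3,5) = 4.
Cage b needs product 15, leaving (4,2) = 5.
Column 5 already has 4, which forces (4,5) = 2.
5 is placed in column 2, so (5,2) = 4.
Column 5 now contains 2, leaving (5,5) = 1.
Row 3 now contains 4, which forces (3,4) = 3.
5 is placed in row 4, which forces (4,1) = 3.
Cage b needs product 15, which forces (4,3) = 1.
The 4 cells of cage e must have product 24, which forces (4,4) = 4.
Cage f has product 60, leaving (5,1) = 5.
1 is placed in row 5, which forces (5,3) = 3.
The 4 cells of cage e must have product 24; hence (5,4) = 2.
Filled in: 4 3 2 1 5 / 2 1 4 5 3 / 1 2 5 3 4 / 3 5 1 4 2 / 5 4 3 2 1.

4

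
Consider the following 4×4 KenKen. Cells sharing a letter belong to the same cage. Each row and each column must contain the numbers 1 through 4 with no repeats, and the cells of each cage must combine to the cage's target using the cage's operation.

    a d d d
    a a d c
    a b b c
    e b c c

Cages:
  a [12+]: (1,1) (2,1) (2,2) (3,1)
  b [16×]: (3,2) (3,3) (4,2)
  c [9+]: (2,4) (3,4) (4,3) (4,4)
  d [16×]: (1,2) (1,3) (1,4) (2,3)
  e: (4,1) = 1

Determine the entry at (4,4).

Cage d has product 16, leaving (2,3) = 2.
Column 3 already has 2, leaving (3,3) = 4.
Cage e is a single given cell, leaving (4,1) = 1.
Row 4 already has 1; hence (4,3) = 3.
Column 3 now contains 4, so (1,3) = 1.
Cage a needs sum 12, leaving (2,1) = 4.
Cage a needs sum 12, so (2,2) = 3.
Row 2 already has 3; hence (2,4) = 1.
Row 3 already has 4; hence (3,2) = 1.
Column 4 now contains 1; hence (3,4) = 3.
Cage b has product 16; hence (4,2) = 4.
The 4 cells of cage c must have sum 9; hence (4,4) = 2.
Cage a has sum 12, which forces (1,1) = 3.
4 is placed in column 2, so (1,2) = 2.
Column 4 now contains 2, leaving (1,4) = 4.
Row 3 already has 3, which forces (3,1) = 2.
The full grid is 3 2 1 4 / 4 3 2 1 / 2 1 4 3 / 1 4 3 2.

2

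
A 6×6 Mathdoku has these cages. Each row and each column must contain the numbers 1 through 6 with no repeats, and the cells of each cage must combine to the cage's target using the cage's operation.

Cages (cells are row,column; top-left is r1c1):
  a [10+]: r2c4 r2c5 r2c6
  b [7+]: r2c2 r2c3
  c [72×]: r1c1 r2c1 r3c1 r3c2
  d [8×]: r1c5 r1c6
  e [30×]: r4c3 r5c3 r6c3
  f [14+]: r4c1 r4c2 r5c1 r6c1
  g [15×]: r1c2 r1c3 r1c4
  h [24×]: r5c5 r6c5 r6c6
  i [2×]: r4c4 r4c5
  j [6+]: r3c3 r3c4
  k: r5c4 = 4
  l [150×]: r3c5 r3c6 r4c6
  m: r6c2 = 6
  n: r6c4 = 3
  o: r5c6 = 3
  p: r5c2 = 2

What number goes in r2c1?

Cage l has product 150, leaving r3c5 = 5.
Cage l has product 150; hence r3c6 = 6.
The 3 cells of cage l must have product 150, leaving r4c6 = 5.
Cage p is a single given cell, so r5c2 = 2.
Cage k is given, which forces r5c4 = 4.
Cage o is a single given cell, which forces r5c6 = 3.
M is a freebie, which forces r6c2 = 6.
Cage n is given, so r6c4 = 3.
The two cells of cage j must have sum 6, which forces r3c3 = 4.
Cage j's pair has sum 6, which forces r3c4 = 2.
Column 4 already has 2, leaving r4c4 = 1.
Row 4 now contains 1, so r4c5 = 2.
The 3 cells of cage h must have product 24, so r5c5 = 6.
Column 4 now contains 1; hence r1c4 = 5.
Column 5 already has 2, so r1c5 = 4.
Cage d's pair has product 8, so r1c6 = 2.
Column 4 already has 5, so r2c4 = 6.
Column 5 now contains 4, which forces r6c5 = 1.
1 is placed in row 6, so r6c6 = 4.
4 is placed in row 1, which forces r1c1 = 6.
6 is placed in row 2, so r2c1 = 4.
Row 2 already has 4, which forces r2c2 = 5.
Column 5 now contains 1; hence r2c5 = 3.
4 is placed in column 6, so r2c6 = 1.
4 is placed in column 1, which forces r4c1 = 3.
3 is placed in row 4; hence r4c2 = 4.
3 is placed in row 4, so r4c3 = 6.
Cage f has sum 14, leaving r5c1 = 5.
5 is placed in row 5; hence r5c3 = 1.
Row 6 now contains 4; hence r6c1 = 2.
2 is placed in row 6, so r6c3 = 5.
Cage g has product 15, so r1c2 = 1.
1 is placed in column 3, so r1c3 = 3.
Row 2 now contains 3, leaving r2c3 = 2.
Column 1 already has 3, so r3c1 = 1.
Cage c needs product 72, so r3c2 = 3.
Filled in: 6 1 3 5 4 2 / 4 5 2 6 3 1 / 1 3 4 2 5 6 / 3 4 6 1 2 5 / 5 2 1 4 6 3 / 2 6 5 3 1 4.

4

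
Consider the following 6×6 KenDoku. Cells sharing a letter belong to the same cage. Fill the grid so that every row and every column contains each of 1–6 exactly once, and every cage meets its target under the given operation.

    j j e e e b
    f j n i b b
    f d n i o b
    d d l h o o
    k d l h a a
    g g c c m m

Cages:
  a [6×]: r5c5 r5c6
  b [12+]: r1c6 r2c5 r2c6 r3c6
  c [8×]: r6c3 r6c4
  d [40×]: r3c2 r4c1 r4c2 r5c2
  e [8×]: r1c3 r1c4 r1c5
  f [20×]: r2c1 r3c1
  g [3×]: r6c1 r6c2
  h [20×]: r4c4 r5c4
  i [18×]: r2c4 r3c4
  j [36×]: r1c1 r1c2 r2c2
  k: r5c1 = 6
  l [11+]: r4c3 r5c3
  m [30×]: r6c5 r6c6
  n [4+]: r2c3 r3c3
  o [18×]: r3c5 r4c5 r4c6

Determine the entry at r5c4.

4

K is a freebie, leaving r5c1 = 6.
Row 5 now contains 6; hence r5c3 = 5.
5 is placed in row 5, leaving r5c4 = 4.
Column 4 already has 4; hence r6c4 = 2.
Column 4 now contains 2, so r1c4 = 1.
Column 3 already has 5, leaving r4c3 = 6.
Column 4 already has 4, leaving r4c4 = 5.
Row 6 now contains 2; hence r6c3 = 4.
Column 3 now contains 4, leaving r1c3 = 2.
The 3 cells of cage e must have product 8, which forces r1c5 = 4.
Cage d has product 40, leaving r3c2 = 5.
Row 1 already has 2, leaving r1c1 = 3.
Cage j has product 36, leaving r1c2 = 6.
Row 1 already has 6; hence r1c6 = 5.
Cage f's pair has product 20, which forces r2c1 = 5.
Cage j has product 36, which forces r2c2 = 2.
Row 3 already has 5, which forces r3c1 = 4.
Column 2 now contains 2, so r5c2 = 1.
Column 1 now contains 3, leaving r6c1 = 1.
Column 2 already has 1; hence r6c2 = 3.
Column 6 now contains 5, which forces r6c6 = 6.
Column 1 now contains 1, leaving r4c1 = 2.
Column 2 already has 1, which forces r4c2 = 4.
Row 6 now contains 6, so r6c5 = 5.
Cage o has product 18; hence r3c5 = 6.
The two cells of cage i must have product 18, which forces r2c4 = 6.
Row 3 already has 6; hence r3c4 = 3.
Row 3 now contains 3, leaving r3c6 = 2.
Column 6 now contains 2, which forces r5c6 = 3.
Cage n needs two cells with sum 4, so r2c3 = 3.
Cage b needs sum 12, so r2c5 = 1.
Cage b needs sum 12, leaving r2c6 = 4.
Row 3 now contains 3, so r3c3 = 1.
The 3 cells of cage o must have product 18; hence r4c5 = 3.
3 is placed in column 6, so r4c6 = 1.
3 is placed in row 5, leaving r5c5 = 2.
Completed grid: 3 6 2 1 4 5 / 5 2 3 6 1 4 / 4 5 1 3 6 2 / 2 4 6 5 3 1 / 6 1 5 4 2 3 / 1 3 4 2 5 6.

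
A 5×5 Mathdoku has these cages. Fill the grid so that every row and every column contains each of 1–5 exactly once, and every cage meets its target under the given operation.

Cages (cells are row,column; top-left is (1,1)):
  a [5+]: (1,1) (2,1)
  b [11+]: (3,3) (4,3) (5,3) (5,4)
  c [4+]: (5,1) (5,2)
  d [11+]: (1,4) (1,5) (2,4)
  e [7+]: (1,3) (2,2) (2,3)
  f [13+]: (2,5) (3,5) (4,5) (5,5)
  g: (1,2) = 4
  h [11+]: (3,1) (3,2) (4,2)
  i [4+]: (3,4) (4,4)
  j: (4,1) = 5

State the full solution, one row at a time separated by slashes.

3 4 1 5 2 / 2 1 5 4 3 / 4 5 2 3 1 / 5 2 3 1 4 / 1 3 4 2 5

Cage g is given, which forces (1,2) = 4.
J is a freebie, which forces (4,1) = 5.
Cage h needs sum 11, leaving (3,2) = 5.
In row 3, 2 can only go at (3,3), so (3,3) = 2.
The only place for 2 in row 4 is (4,2).
Cage h has sum 11, which forces (3,1) = 4.
Row 2 needs a 2, and only (2,1) is open for it.
Column 1 now contains 2, which forces (1,1) = 3.
Row 1 now contains 3, leaving (1,3) = 1.
Column 3 already has 1; hence (2,3) = 5.
Column 1 now contains 3, so (5,1) = 1.
Row 5 already has 1, leaving (5,2) = 3.
Row 5 now contains 3, leaving (5,3) = 4.
4 is placed in row 5, which forces (5,5) = 5.
The 3 cells of cage d must have sum 11; hence (1,4) = 5.
Column 5 now contains 5; hence (1,5) = 2.
Column 2 now contains 3; hence (2,2) = 1.
Cage d needs sum 11, which forces (2,4) = 4.
4 is placed in row 2, which forces (2,5) = 3.
Column 5 now contains 3, leaving (3,5) = 1.
Column 3 now contains 4; hence (4,3) = 3.
Row 4 now contains 3, leaving (4,4) = 1.
Column 5 already has 1, so (4,5) = 4.
Row 5 already has 5, so (5,4) = 2.
Row 3 now contains 1, which forces (3,4) = 3.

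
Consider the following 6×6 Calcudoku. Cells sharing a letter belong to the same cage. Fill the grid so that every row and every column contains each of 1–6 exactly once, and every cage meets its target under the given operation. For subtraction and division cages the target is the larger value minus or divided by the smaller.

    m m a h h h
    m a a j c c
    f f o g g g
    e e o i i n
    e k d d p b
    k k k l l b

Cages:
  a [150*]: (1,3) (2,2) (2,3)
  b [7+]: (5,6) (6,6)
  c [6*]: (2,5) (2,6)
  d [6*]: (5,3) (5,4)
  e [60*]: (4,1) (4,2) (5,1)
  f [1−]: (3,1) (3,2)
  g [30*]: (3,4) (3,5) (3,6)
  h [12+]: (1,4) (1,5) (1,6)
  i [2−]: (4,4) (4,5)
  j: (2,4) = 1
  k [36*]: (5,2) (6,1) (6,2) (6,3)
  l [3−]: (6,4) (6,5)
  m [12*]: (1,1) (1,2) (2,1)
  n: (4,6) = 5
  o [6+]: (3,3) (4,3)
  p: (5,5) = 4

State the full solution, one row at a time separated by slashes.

Cage a needs product 150, leaving (1,3) = 5.
The 3 cells of cage a must have product 150; hence (2,2) = 5.
The 3 cells of cage a must have product 150; hence (2,3) = 6.
Cage j is a single given cell, so (2,4) = 1.
Cage n is given, which forces (4,6) = 5.
Cage p is given, which forces (5,5) = 4.
Cage e has product 60, so (5,1) = 5.
In row 2, 4 can only go at (2,1), so (2,1) = 4.
Row 4 needs a 1, and only (4,5) is open for it.
Cage i needs two cells with difference 2, which forces (4,4) = 3.
Row 4 needs a 4, and only (4,3) is open for it.
Column 3 now contains 4, so (3,3) = 2.
Cage f's pair has difference 1, leaving (3,1) = 3.
Cage f's pair has difference 1; hence (3,2) = 4.
Cage g has product 30, leaving (3,6) = 1.
Column 1 already has 3, which forces (1,1) = 1.
The 3 cells of cage m must have product 12, leaving (1,2) = 3.
The two cells of cage b must have sum 7, so (5,6) = 3.
Cage b's pair has sum 7, leaving (6,6) = 4.
Cage h has sum 12, which forces (1,4) = 4.
Cage c needs two cells with product 6; hence (2,5) = 3.
3 is placed in column 6; hence (2,6) = 2.
Row 5 already has 3; hence (5,3) = 1.
Cage d's pair has product 6, which forces (5,4) = 6.
Cage k has product 36, which forces (6,3) = 3.
Cage h has sum 12, which forces (1,5) = 2.
2 is placed in column 6, so (1,6) = 6.
Column 4 now contains 6, which forces (3,4) = 5.
Cage g has product 30; hence (3,5) = 6.
Row 5 already has 6, so (5,2) = 2.
Cage k needs product 36; hence (6,1) = 6.
Cage k has product 36; hence (6,2) = 1.
Column 4 now contains 5, leaving (6,4) = 2.
2 is placed in column 5, leaving (6,5) = 5.
Column 1 already has 6; hence (4,1) = 2.
Column 2 now contains 2, so (4,2) = 6.

1 3 5 4 2 6 / 4 5 6 1 3 2 / 3 4 2 5 6 1 / 2 6 4 3 1 5 / 5 2 1 6 4 3 / 6 1 3 2 5 4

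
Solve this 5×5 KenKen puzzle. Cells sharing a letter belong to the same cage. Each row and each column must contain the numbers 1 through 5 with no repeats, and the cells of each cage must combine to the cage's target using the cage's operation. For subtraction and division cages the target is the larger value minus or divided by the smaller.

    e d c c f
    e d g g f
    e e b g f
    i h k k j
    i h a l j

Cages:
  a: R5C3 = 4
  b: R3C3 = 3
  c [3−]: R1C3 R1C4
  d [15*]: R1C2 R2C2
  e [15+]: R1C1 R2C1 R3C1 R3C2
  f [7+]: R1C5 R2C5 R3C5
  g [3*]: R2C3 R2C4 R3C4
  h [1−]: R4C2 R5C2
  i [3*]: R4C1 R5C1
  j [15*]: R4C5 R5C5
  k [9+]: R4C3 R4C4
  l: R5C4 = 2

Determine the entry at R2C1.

Cage g needs product 3; hence R2C3 = 1.
Cage g has product 3, so R2C4 = 3.
Cage b is a single given cell, so R3C3 = 3.
Cage g needs product 3; hence R3C4 = 1.
Cage a is given, leaving R5C3 = 4.
L is a freebie, leaving R5C4 = 2.
Cage d needs two cells with product 15; hence R1C2 = 3.
Cage c needs two cells with difference 3, which forces R1C3 = 2.
The two cells of cage c must have difference 3; hence R1C4 = 5.
The 3 cells of cage f must have sum 7; hence R1C5 = 1.
Row 2 now contains 3, so R2C2 = 5.
5 is placed in column 2, so R3C2 = 4.
4 is placed in row 3, which forces R3C5 = 2.
4 is placed in column 2, so R4C2 = 2.
Column 3 now contains 4, so R4C3 = 5.
Cage k's pair has sum 9; hence R4C4 = 4.
Row 4 now contains 5; hence R4C5 = 3.
5 is placed in column 2, which forces R5C2 = 1.
3 is placed in column 5; hence R5C5 = 5.
Row 1 now contains 1; hence R1C1 = 4.
Cage e has sum 15; hence R2C1 = 2.
Column 5 already has 2, so R2C5 = 4.
Row 3 already has 2; hence R3C1 = 5.
3 is placed in row 4; hence R4C1 = 1.
1 is placed in row 5; hence R5C1 = 3.
The full grid is 4 3 2 5 1 / 2 5 1 3 4 / 5 4 3 1 2 / 1 2 5 4 3 / 3 1 4 2 5.

2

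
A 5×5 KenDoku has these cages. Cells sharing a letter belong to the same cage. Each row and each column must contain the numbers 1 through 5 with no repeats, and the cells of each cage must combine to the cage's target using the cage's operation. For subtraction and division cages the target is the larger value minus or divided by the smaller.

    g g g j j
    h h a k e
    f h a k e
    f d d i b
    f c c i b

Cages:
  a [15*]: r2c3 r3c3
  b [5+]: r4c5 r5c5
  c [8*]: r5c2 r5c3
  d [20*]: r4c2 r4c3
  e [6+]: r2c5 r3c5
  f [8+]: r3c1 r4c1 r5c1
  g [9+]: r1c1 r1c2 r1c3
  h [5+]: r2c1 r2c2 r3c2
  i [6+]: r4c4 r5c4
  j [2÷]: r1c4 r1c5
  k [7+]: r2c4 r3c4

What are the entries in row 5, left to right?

The only place for 1 in column 3 is r1c3.
The only place for 2 in column 3 is r5c3.
Row 5 now contains 2, which forces r5c2 = 4.
4 is placed in column 2, so r4c2 = 5.
Cage d's pair has product 20; hence r4c3 = 4.
Row 4 now contains 5, which forces r4c4 = 1.
4 is placed in row 4; hence r4c5 = 2.
1 is placed in column 4; hence r5c4 = 5.
Cage g has sum 9; hence r1c1 = 5.
Column 2 already has 5, which forces r1c2 = 3.
Cage j's pair has quotient 2, leaving r1c4 = 2.
Column 5 now contains 2, so r1c5 = 4.
3 is placed in column 2, leaving r2c2 = 1.
Row 2 now contains 1, which forces r2c5 = 5.
The 3 cells of cage f must have sum 8, which forces r3c1 = 4.
Column 2 now contains 1, so r3c2 = 2.
Row 3 already has 4, which forces r3c4 = 3.
5 is placed in column 5, which forces r3c5 = 1.
2 is placed in row 4, so r4c1 = 3.
The 3 cells of cage f must have sum 8; hence r5c1 = 1.
The two cells of cage b must have sum 5, leaving r5c5 = 3.
Row 2 now contains 1, which forces r2c1 = 2.
5 is placed in row 2, leaving r2c3 = 3.
Column 4 now contains 3, so r2c4 = 4.
Row 3 now contains 3; hence r3c3 = 5.
Completed grid: 5 3 1 2 4 / 2 1 3 4 5 / 4 2 5 3 1 / 3 5 4 1 2 / 1 4 2 5 3.

1 4 2 5 3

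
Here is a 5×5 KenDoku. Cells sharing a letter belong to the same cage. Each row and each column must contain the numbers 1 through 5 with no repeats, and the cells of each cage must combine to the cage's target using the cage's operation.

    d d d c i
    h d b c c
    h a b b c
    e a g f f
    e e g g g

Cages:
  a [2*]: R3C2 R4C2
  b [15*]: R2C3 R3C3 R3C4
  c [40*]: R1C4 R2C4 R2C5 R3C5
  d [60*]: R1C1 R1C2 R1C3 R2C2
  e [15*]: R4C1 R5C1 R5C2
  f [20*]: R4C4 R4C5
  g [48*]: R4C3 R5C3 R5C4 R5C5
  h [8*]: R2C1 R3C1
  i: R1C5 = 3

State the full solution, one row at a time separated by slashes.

Cage i is a single given cell, leaving R1C5 = 3.
Cage d needs product 60, so R2C2 = 3.
Row 1 needs a 2, and only R1C4 is open for it.
Row 2 needs a 2, and only R2C1 is open for it.
Column 1 already has 2, so R3C1 = 4.
In row 3, 2 can only go at R3C2, so R3C2 = 2.
Column 2 now contains 2; hence R4C2 = 1.
Column 2 now contains 1, leaving R5C2 = 5.
Column 2 now contains 5, leaving R1C2 = 4.
The 3 cells of cage e must have product 15, so R4C1 = 3.
The 3 cells of cage e must have product 15, which forces R5C1 = 1.
Column 1 now contains 1, which forces R1C1 = 5.
Cage d needs product 60; hence R1C3 = 1.
1 is placed in column 3, so R2C3 = 5.
5 is placed in column 3, leaving R3C3 = 3.
Cage g has product 48; hence R4C3 = 2.
3 is placed in column 3; hence R5C3 = 4.
4 is placed in row 5; hence R5C4 = 3.
Cage g needs product 48, which forces R5C5 = 2.
Cage b needs product 15, leaving R3C4 = 1.
The 4 cells of cage c must have product 40; hence R3C5 = 5.
5 is placed in column 5, leaving R4C5 = 4.
Column 4 now contains 1, so R2C4 = 4.
Column 5 already has 4, which forces R2C5 = 1.
Row 4 already has 4; hence R4C4 = 5.

5 4 1 2 3 / 2 3 5 4 1 / 4 2 3 1 5 / 3 1 2 5 4 / 1 5 4 3 2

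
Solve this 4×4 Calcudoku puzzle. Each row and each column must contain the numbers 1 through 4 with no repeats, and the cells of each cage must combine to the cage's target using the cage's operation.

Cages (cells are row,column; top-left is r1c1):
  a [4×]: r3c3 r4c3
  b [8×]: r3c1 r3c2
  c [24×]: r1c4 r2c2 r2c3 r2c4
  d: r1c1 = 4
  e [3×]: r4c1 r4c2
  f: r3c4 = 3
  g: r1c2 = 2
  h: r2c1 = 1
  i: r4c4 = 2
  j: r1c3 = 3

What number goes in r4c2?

Cage d is given, leaving r1c1 = 4.
Cage g is given; hence r1c2 = 2.
Cage j is given, so r1c3 = 3.
3 is placed in row 1, which forces r1c4 = 1.
Cage h is given, leaving r2c1 = 1.
4 is placed in column 1, leaving r3c1 = 2.
Column 2 already has 2; hence r3c2 = 4.
4 is placed in row 3, leaving r3c3 = 1.
Cage f is given; hence r3c4 = 3.
1 is placed in column 1; hence r4c1 = 3.
Row 4 already has 3, so r4c2 = 1.
Column 3 already has 1, which forces r4c3 = 4.
I is a freebie; hence r4c4 = 2.
4 is placed in column 2, so r2c2 = 3.
Column 3 now contains 4, so r2c3 = 2.
Column 4 already has 2, leaving r2c4 = 4.
Filled in: 4 2 3 1 / 1 3 2 4 / 2 4 1 3 / 3 1 4 2.

1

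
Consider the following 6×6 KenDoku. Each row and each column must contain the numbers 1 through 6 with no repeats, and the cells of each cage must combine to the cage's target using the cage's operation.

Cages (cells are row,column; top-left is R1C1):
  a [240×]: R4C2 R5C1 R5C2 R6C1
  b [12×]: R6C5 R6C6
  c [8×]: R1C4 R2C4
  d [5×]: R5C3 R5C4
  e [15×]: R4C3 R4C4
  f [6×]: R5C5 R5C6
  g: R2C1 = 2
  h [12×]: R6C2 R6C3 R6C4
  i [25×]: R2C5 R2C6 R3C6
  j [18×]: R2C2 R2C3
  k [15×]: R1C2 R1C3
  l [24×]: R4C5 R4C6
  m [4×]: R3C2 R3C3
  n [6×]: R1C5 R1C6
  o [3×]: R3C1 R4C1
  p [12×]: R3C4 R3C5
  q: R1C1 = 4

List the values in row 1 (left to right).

Cage q is a single given cell, so R1C1 = 4.
4 is placed in row 1, which forces R1C4 = 2.
Cage g is a single given cell, which forces R2C1 = 2.
Column 4 already has 2, leaving R2C4 = 4.
Cage i needs product 25, leaving R2C5 = 5.
The 3 cells of cage i must have product 25, which forces R2C6 = 1.
Cage i needs product 25, so R3C6 = 5.
Cage n needs two cells with product 6, so R1C5 = 1.
The two cells of cage n must have product 6; hence R1C6 = 6.
Column 6 now contains 6; hence R4C6 = 4.
Row 4 now contains 4; hence R4C2 = 2.
Row 4 now contains 4, so R4C5 = 6.
Cage a needs product 240; hence R5C2 = 4.
Column 5 now contains 6, so R6C5 = 4.
4 is placed in column 2, leaving R3C2 = 1.
Cage m needs two cells with product 4, leaving R3C3 = 4.
The two cells of cage p must have product 12; hence R3C4 = 6.
4 is placed in column 5; hence R3C5 = 2.
Column 5 already has 2, so R5C5 = 3.
Row 5 now contains 3; hence R5C6 = 2.
Column 2 now contains 1; hence R6C2 = 6.
Cage h needs product 12; hence R6C3 = 2.
Column 4 already has 6; hence R6C4 = 1.
Cage b's pair has product 12, leaving R6C6 = 3.
Column 2 already has 6, leaving R2C2 = 3.
Cage j needs two cells with product 18; hence R2C3 = 6.
Row 3 now contains 1; hence R3C1 = 3.
The two cells of cage o must have product 3, leaving R4C1 = 1.
The 4 cells of cage a must have product 240, which forces R5C1 = 6.
The two cells of cage d must have product 5; hence R5C3 = 1.
1 is placed in column 4, so R5C4 = 5.
6 is placed in row 6, leaving R6C1 = 5.
3 is placed in column 2; hence R1C2 = 5.
Cage k's pair has product 15, leaving R1C3 = 3.
The two cells of cage e must have product 15, so R4C3 = 5.
Column 4 already has 5; hence R4C4 = 3.
The full grid is 4 5 3 2 1 6 / 2 3 6 4 5 1 / 3 1 4 6 2 5 / 1 2 5 3 6 4 / 6 4 1 5 3 2 / 5 6 2 1 4 3.

4 5 3 2 1 6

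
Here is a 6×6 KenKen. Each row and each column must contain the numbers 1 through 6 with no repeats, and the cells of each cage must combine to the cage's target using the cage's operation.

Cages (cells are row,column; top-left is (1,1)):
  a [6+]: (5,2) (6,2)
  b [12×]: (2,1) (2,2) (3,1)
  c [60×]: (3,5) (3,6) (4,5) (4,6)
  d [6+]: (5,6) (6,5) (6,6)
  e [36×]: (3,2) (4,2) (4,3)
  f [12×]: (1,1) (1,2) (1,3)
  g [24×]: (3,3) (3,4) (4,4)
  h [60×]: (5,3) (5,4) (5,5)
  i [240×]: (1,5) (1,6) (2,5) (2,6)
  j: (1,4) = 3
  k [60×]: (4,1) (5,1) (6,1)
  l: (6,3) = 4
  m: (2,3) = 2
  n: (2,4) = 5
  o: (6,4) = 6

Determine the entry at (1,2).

Cage j is a single given cell, leaving (1,4) = 3.
M is a freebie, so (2,3) = 2.
Cage n is a single given cell; hence (2,4) = 5.
Cage l is a single given cell, leaving (6,3) = 4.
Cage o is given, which forces (6,4) = 6.
Column 3 needs a 1, and only (1,3) is open for it.
Column 3 needs a 5, and only (5,3) is open for it.
Column 2 needs a 5, and only (6,2) is open for it.
Cage k needs product 60; hence (4,1) = 5.
The two cells of cage a must have sum 6, which forces (5,2) = 1.
The only place for 1 in row 2 is (2,1).
Row 2 needs a 6, and only (2,2) is open for it.
Cage f needs product 12, leaving (1,1) = 6.
Column 2 already has 6, leaving (1,2) = 2.
Cage b needs product 12, which forces (3,1) = 2.
Column 2 already has 2, so (3,2) = 3.
3 is placed in row 3; hence (3,3) = 6.
Column 2 already has 3, leaving (4,2) = 4.
Column 3 now contains 6, which forces (4,3) = 3.
Column 1 already has 6; hence (5,1) = 4.
4 is placed in row 5, leaving (5,4) = 2.
Row 5 now contains 2, so (5,6) = 3.
Column 1 already has 2, leaving (6,1) = 3.
Cage i needs product 240, leaving (1,5) = 4.
Cage i needs product 240, so (1,6) = 5.
The 4 cells of cage i must have product 240, leaving (2,5) = 3.
Column 6 now contains 3, which forces (2,6) = 4.
Cage g has product 24, leaving (3,4) = 4.
Column 6 already has 5, so (3,6) = 1.
Column 4 already has 2, which forces (4,4) = 1.
3 is placed in row 5, so (5,5) = 6.
Column 6 already has 1, so (6,6) = 2.
Row 3 now contains 1; hence (3,5) = 5.
6 is placed in column 5; hence (4,5) = 2.
Column 6 already has 2, so (4,6) = 6.
Row 6 now contains 2, so (6,5) = 1.
Completed grid: 6 2 1 3 4 5 / 1 6 2 5 3 4 / 2 3 6 4 5 1 / 5 4 3 1 2 6 / 4 1 5 2 6 3 / 3 5 4 6 1 2.

2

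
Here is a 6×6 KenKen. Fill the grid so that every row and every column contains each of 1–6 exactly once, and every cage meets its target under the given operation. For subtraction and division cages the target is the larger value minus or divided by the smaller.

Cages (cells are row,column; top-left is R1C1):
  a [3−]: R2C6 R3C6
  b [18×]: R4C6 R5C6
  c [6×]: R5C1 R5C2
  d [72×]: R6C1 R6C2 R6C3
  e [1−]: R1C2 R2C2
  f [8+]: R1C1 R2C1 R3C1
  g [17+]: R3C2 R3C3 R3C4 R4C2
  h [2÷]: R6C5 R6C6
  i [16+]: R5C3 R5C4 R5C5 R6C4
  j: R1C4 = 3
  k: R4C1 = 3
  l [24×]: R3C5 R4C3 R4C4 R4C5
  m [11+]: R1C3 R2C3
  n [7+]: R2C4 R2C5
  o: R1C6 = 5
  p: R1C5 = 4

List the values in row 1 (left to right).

1 2 6 3 4 5

Cage j is given, so R1C4 = 3.
Cage p is given; hence R1C5 = 4.
O is a freebie, so R1C6 = 5.
K is a freebie; hence R4C1 = 3.
3 is placed in row 4; hence R4C6 = 6.
Column 6 already has 6, leaving R5C6 = 3.
Row 1 already has 5; hence R1C3 = 6.
Cage m needs two cells with sum 11, which forces R2C3 = 5.
The 4 cells of cage l must have product 24, leaving R3C5 = 3.
Cage f needs sum 8, which forces R3C1 = 5.
The 4 cells of cage g must have sum 17; hence R4C2 = 5.
In row 2, 3 can only go at R2C2, so R2C2 = 3.
The two cells of cage e must have difference 1, which forces R1C2 = 2.
The 3 cells of cage d must have product 72, leaving R6C3 = 3.
Row 1 now contains 2, leaving R1C1 = 1.
Cage f needs sum 8; hence R2C1 = 2.
Column 1 already has 1, which forces R5C1 = 6.
6 is placed in row 5, so R5C2 = 1.
Column 1 already has 6, which forces R6C1 = 4.
4 is placed in row 6, so R6C2 = 6.
Column 2 now contains 6, leaving R3C2 = 4.
Cage g needs sum 17, which forces R3C3 = 2.
Cage g needs sum 17, which forces R3C4 = 6.
Row 3 now contains 4, which forces R3C6 = 1.
Column 3 now contains 2, which forces R5C3 = 4.
Row 5 already has 4, leaving R5C4 = 2.
Cage i has sum 16, so R5C5 = 5.
Cage i needs sum 16; hence R6C4 = 5.
1 is placed in column 6, which forces R6C6 = 2.
Column 4 now contains 6; hence R2C4 = 1.
Cage n needs two cells with sum 7; hence R2C5 = 6.
1 is placed in column 6, so R2C6 = 4.
Column 3 now contains 4, which forces R4C3 = 1.
Cage l needs product 24, leaving R4C4 = 4.
Cage l needs product 24, so R4C5 = 2.
Row 6 now contains 2; hence R6C5 = 1.
The full grid is 1 2 6 3 4 5 / 2 3 5 1 6 4 / 5 4 2 6 3 1 / 3 5 1 4 2 6 / 6 1 4 2 5 3 / 4 6 3 5 1 2.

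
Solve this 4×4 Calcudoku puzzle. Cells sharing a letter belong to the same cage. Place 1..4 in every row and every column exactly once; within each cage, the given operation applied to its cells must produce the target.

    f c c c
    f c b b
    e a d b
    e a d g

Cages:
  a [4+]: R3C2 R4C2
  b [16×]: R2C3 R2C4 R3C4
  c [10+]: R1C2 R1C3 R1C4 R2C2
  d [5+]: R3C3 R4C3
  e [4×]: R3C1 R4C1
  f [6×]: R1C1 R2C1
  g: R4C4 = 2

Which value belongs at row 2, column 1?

3

G is a freebie; hence R4C4 = 2.
Cage b needs product 16, leaving R2C3 = 4.
The 3 cells of cage b must have product 16, which forces R2C4 = 1.
Column 4 already has 2, leaving R3C4 = 4.
The 4 cells of cage c must have sum 10, which forces R1C2 = 4.
The 4 cells of cage c must have sum 10, so R1C3 = 1.
4 is placed in column 4, so R1C4 = 3.
Cage c needs sum 10, which forces R2C2 = 2.
Row 3 now contains 4; hence R3C1 = 1.
Row 3 already has 1; hence R3C2 = 3.
Cage d's pair has sum 5; hence R3C3 = 2.
Cage e's pair has product 4; hence R4C1 = 4.
Column 2 already has 3, which forces R4C2 = 1.
The two cells of cage d must have sum 5, so R4C3 = 3.
Row 1 already has 3, leaving R1C1 = 2.
Row 2 already has 2, so R2C1 = 3.
The full grid is 2 4 1 3 / 3 2 4 1 / 1 3 2 4 / 4 1 3 2.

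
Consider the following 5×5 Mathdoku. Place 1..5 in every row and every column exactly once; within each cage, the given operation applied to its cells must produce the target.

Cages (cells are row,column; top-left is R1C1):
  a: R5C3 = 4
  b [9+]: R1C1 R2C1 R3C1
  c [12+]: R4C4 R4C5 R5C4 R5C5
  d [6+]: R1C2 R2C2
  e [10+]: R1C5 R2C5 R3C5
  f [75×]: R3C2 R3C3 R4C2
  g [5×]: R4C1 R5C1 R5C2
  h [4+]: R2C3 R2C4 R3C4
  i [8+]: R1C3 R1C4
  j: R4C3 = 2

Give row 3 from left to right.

2 3 5 1 4

The 3 cells of cage h must have sum 4, which forces R2C3 = 1.
The 3 cells of cage h must have sum 4, leaving R2C4 = 2.
Cage f has product 75; hence R3C2 = 3.
Cage f needs product 75, so R3C3 = 5.
Cage h needs sum 4; hence R3C4 = 1.
The 3 cells of cage g must have product 5; hence R4C1 = 1.
Cage f has product 75, leaving R4C2 = 5.
Cage j is a single given cell, leaving R4C3 = 2.
The 3 cells of cage g must have product 5; hence R5C1 = 5.
The 3 cells of cage g must have product 5, leaving R5C2 = 1.
Cage a is given, leaving R5C3 = 4.
Row 5 already has 4, so R5C4 = 3.
Row 5 now contains 3, so R5C5 = 2.
Cage d's pair has sum 6, so R1C2 = 2.
Column 3 already has 5; hence R1C3 = 3.
Column 4 already has 3, which forces R1C4 = 5.
Cage e needs sum 10, so R1C5 = 1.
Column 2 now contains 5, leaving R2C2 = 4.
The 3 cells of cage e must have sum 10, which forces R2C5 = 5.
2 is placed in column 5, which forces R3C5 = 4.
Column 4 already has 3; hence R4C4 = 4.
Cage c has sum 12, so R4C5 = 3.
Row 1 already has 3; hence R1C1 = 4.
Row 2 now contains 4, leaving R2C1 = 3.
4 is placed in row 3, leaving R3C1 = 2.
Completed grid: 4 2 3 5 1 / 3 4 1 2 5 / 2 3 5 1 4 / 1 5 2 4 3 / 5 1 4 3 2.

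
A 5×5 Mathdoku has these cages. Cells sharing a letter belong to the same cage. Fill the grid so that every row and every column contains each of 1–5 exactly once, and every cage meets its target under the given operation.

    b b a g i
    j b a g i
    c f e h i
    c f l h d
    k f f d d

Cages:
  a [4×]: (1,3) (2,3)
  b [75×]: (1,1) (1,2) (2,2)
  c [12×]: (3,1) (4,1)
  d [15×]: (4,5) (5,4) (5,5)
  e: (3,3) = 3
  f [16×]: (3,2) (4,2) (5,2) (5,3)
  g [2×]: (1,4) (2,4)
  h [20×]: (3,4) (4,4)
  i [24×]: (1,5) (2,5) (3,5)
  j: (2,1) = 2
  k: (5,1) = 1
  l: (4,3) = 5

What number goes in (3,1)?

Cage b has product 75, leaving (1,1) = 5.
Cage b has product 75, so (1,2) = 3.
J is a freebie, so (2,1) = 2.
Cage b needs product 75; hence (2,2) = 5.
Row 2 now contains 2; hence (2,4) = 1.
E is a freebie; hence (3,3) = 3.
Cage l is a single given cell; hence (4,3) = 5.
Row 4 now contains 5, so (4,4) = 4.
Cage k is given; hence (5,1) = 1.
Row 5 now contains 1, leaving (5,2) = 4.
Cage f has product 16, which forces (5,3) = 2.
Cage a needs two cells with product 4, so (1,3) = 1.
1 is placed in column 4; hence (1,4) = 2.
Row 1 now contains 2, which forces (1,5) = 4.
1 is placed in row 2, which forces (2,3) = 4.
Cage i has product 24, which forces (2,5) = 3.
Row 3 now contains 3, leaving (3,1) = 4.
Column 4 already has 4, which forces (3,4) = 5.
Column 5 already has 4; hence (3,5) = 2.
Row 4 already has 4, leaving (4,1) = 3.
Cage d has product 15, leaving (4,5) = 1.
Column 4 already has 5, which forces (5,4) = 3.
Column 5 already has 3, which forces (5,5) = 5.
2 is placed in row 3, which forces (3,2) = 1.
Row 4 now contains 1, so (4,2) = 2.
The full grid is 5 3 1 2 4 / 2 5 4 1 3 / 4 1 3 5 2 / 3 2 5 4 1 / 1 4 2 3 5.

4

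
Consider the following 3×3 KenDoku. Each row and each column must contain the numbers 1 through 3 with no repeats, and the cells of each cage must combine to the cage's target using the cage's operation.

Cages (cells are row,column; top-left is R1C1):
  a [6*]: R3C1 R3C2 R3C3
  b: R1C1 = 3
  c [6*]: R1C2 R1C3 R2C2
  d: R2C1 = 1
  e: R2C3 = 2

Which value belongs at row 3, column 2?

1

Cage b is a single given cell, leaving R1C1 = 3.
Cage d is given; hence R2C1 = 1.
E is a freebie, so R2C3 = 2.
1 is placed in column 1, leaving R3C1 = 2.
Cage c has product 6; hence R1C2 = 2.
2 is placed in column 3; hence R1C3 = 1.
Row 2 now contains 2, which forces R2C2 = 3.
Column 2 already has 3, leaving R3C2 = 1.
Column 3 already has 1, leaving R3C3 = 3.
Completed grid: 3 2 1 / 1 3 2 / 2 1 3.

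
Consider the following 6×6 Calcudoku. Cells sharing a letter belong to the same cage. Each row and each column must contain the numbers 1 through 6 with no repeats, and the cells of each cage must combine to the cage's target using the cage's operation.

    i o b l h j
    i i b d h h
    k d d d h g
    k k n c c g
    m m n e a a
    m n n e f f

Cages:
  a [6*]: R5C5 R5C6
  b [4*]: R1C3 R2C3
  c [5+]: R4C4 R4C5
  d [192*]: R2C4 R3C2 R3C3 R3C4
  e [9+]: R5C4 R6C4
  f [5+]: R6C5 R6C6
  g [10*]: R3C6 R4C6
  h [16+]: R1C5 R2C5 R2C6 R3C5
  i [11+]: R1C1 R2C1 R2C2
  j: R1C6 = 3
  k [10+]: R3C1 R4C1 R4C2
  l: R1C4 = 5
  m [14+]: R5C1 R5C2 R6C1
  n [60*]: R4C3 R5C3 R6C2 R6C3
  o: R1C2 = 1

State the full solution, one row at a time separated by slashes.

6 1 4 5 2 3 / 2 3 1 4 5 6 / 1 4 6 2 3 5 / 3 6 5 1 4 2 / 4 5 2 3 6 1 / 5 2 3 6 1 4

Cage o is a single given cell; hence R1C2 = 1.
Row 1 already has 1, which forces R1C3 = 4.
Cage l is a single given cell; hence R1C4 = 5.
J is a freebie; hence R1C6 = 3.
Column 3 now contains 4, which forces R2C3 = 1.
Cage d has product 192; hence R2C4 = 4.
Cage d needs product 192; hence R3C2 = 4.
Cage n needs product 60; hence R6C2 = 2.
In row 5, 4 can only go at R5C1, so R5C1 = 4.
Cage m has sum 14, so R5C2 = 5.
Cage m needs sum 14, which forces R6C1 = 5.
Row 6 already has 5, which forces R6C3 = 3.
3 is placed in row 6, which forces R6C4 = 6.
The 4 cells of cage d must have product 192, which forces R3C3 = 6.
Column 4 already has 6, leaving R3C4 = 2.
Row 3 already has 2, which forces R3C6 = 5.
The 4 cells of cage n must have product 60, so R4C3 = 5.
5 is placed in column 6, so R4C6 = 2.
Column 3 already has 3; hence R5C3 = 2.
Column 4 already has 6, so R5C4 = 3.
2 is placed in column 6, which forces R2C6 = 6.
Column 4 now contains 3, leaving R4C4 = 1.
Cage c needs two cells with sum 5, which forces R4C5 = 4.
Column 6 already has 6; hence R5C6 = 1.
4 is placed in column 5, so R6C5 = 1.
Column 6 now contains 1, leaving R6C6 = 4.
The 3 cells of cage i must have sum 11; hence R1C1 = 6.
Cage h has sum 16, so R1C5 = 2.
Cage i needs sum 11, so R2C1 = 2.
Row 2 now contains 6, so R2C2 = 3.
Cage h needs sum 16, so R2C5 = 5.
Cage k has sum 10, so R3C1 = 1.
Column 5 already has 1, leaving R3C5 = 3.
6 is placed in column 1; hence R4C1 = 3.
Column 2 already has 3, which forces R4C2 = 6.
Row 5 now contains 1; hence R5C5 = 6.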